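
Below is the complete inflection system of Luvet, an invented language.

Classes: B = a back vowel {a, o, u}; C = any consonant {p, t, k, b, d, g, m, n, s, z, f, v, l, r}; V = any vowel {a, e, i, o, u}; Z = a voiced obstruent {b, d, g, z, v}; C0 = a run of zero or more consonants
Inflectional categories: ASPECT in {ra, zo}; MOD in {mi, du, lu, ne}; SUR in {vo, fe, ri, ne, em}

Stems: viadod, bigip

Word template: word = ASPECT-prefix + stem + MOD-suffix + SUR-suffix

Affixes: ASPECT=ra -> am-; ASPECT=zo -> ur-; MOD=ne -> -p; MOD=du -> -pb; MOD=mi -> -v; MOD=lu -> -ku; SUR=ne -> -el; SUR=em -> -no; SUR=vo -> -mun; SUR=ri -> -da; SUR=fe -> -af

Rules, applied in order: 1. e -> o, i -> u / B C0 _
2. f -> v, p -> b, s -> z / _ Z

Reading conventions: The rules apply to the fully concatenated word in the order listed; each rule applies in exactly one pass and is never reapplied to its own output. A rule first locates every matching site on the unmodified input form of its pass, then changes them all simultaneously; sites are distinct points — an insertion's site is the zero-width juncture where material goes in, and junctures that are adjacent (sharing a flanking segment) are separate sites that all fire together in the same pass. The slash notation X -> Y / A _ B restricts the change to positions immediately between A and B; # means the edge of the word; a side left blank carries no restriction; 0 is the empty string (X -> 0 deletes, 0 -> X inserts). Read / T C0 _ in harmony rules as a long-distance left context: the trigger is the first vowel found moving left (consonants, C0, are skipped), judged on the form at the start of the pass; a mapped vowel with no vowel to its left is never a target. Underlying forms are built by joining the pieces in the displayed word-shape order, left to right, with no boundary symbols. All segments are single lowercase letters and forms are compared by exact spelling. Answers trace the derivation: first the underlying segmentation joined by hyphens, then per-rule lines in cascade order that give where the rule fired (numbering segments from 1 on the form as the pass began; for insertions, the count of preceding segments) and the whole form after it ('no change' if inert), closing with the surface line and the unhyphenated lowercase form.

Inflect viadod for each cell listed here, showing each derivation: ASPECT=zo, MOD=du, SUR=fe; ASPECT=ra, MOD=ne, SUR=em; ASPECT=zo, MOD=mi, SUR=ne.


cell ASPECT=zo, MOD=du, SUR=fe:
underlying: ur-viadod-pb-af
1. e -> o, i -> u / B C0 _: fires at position(s) 4: urvuadodpbaf
2. f -> v, p -> b, s -> z / _ Z: fires at position(s) 9: urvuadodbbaf
surface: urvuadodbbaf

cell ASPECT=ra, MOD=ne, SUR=em:
underlying: am-viadod-p-no
1. e -> o, i -> u / B C0 _: fires at position(s) 4: amvuadodpno
2. f -> v, p -> b, s -> z / _ Z: no change
surface: amvuadodpno

cell ASPECT=zo, MOD=mi, SUR=ne:
underlying: ur-viadod-v-el
1. e -> o, i -> u / B C0 _: fires at position(s) 4, 10: urvuadodvol
2. f -> v, p -> b, s -> z / _ Z: no change
surface: urvuadodvol


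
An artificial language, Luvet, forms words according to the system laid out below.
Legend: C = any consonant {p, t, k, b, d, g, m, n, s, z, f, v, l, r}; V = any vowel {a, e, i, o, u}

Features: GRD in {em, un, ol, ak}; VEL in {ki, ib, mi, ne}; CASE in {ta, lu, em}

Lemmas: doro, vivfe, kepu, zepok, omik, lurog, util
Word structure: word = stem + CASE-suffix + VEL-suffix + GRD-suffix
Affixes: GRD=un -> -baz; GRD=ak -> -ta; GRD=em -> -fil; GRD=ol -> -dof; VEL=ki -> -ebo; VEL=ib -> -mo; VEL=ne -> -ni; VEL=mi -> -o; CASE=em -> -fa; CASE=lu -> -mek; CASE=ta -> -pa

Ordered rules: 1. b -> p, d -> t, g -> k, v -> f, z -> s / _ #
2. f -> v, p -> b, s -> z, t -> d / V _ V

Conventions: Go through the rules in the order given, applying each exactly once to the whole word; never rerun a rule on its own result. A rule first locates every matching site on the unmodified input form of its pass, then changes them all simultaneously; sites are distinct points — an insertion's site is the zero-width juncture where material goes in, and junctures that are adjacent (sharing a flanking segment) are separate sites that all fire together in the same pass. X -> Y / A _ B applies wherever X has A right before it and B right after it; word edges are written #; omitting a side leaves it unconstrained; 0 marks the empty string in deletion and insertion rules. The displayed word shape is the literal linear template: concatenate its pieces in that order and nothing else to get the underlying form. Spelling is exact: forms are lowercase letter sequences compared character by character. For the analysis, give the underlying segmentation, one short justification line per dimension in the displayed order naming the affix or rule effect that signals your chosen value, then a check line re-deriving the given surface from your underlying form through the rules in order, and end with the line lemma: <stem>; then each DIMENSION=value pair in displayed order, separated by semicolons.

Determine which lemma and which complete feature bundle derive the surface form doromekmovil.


underlying: doro-mek-mo-fil
GRD=em - signalled by the affix -fil
VEL=ib - signalled by the affix -mo
CASE=lu - signalled by the affix -mek
check: doromekmofil -> doromekmofil -> doromekmovil
lemma: doro; GRD=em; VEL=ib; CASE=lu


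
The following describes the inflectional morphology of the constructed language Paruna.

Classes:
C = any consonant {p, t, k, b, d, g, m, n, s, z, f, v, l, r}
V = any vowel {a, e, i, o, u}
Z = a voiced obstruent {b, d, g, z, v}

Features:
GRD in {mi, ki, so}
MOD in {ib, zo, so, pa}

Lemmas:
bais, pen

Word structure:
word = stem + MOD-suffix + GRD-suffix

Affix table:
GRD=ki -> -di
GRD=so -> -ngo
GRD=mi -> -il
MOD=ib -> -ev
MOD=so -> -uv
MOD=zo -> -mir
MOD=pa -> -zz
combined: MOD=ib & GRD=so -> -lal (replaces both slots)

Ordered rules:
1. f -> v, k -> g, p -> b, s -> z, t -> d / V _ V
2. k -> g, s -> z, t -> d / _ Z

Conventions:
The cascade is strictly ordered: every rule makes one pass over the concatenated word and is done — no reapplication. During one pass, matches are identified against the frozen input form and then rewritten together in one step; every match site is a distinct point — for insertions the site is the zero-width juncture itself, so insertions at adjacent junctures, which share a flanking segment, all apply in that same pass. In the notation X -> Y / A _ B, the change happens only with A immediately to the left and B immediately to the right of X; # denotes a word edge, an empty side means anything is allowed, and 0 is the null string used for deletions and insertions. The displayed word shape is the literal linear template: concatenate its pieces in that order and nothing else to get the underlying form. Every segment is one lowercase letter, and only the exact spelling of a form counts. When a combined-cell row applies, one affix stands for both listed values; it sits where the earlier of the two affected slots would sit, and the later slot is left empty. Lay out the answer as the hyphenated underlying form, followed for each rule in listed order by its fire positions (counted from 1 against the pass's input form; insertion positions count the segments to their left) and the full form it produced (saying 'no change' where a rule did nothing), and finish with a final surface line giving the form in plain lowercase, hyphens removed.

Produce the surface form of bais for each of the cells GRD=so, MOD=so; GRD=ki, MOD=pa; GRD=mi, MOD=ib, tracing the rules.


cell GRD=so, MOD=so:
underlying: bais-uv-ngo
1. f -> v, k -> g, p -> b, s -> z, t -> d / V _ V: fires at position(s) 4: baizuvngo
2. k -> g, s -> z, t -> d / _ Z: no change
surface: baizuvngo

cell GRD=ki, MOD=pa:
underlying: bais-zz-di
1. f -> v, k -> g, p -> b, s -> z, t -> d / V _ V: no change
2. k -> g, s -> z, t -> d / _ Z: fires at position(s) 4: baizzzdi
surface: baizzzdi

cell GRD=mi, MOD=ib:
underlying: bais-ev-il
1. f -> v, k -> g, p -> b, s -> z, t -> d / V _ V: fires at position(s) 4: baizevil
2. k -> g, s -> z, t -> d / _ Z: no change
surface: baizevil


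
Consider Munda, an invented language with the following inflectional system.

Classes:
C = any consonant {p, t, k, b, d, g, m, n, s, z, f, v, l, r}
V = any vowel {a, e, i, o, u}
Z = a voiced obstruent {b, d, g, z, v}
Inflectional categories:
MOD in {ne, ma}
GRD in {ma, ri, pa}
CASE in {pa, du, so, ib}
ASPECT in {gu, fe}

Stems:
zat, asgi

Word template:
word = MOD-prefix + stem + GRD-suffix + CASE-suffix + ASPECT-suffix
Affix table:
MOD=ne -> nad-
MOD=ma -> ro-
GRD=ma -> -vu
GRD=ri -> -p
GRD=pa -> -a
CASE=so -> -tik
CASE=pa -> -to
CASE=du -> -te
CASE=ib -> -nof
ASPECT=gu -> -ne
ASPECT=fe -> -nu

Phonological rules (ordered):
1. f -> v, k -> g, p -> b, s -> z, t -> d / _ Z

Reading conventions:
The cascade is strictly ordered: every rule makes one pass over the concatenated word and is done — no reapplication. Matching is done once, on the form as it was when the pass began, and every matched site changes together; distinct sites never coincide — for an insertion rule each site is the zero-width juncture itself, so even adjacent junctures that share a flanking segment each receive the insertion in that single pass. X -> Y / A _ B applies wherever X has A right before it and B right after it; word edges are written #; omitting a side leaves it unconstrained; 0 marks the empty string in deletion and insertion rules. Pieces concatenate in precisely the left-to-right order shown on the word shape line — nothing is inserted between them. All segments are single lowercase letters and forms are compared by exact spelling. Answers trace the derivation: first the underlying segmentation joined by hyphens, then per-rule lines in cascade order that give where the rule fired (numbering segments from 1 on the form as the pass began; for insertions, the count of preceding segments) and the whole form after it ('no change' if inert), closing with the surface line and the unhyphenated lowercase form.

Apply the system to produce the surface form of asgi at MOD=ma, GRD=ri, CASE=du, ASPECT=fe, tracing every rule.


underlying: ro-asgi-p-te-nu
1. f -> v, k -> g, p -> b, s -> z, t -> d / _ Z: fires at position(s) 4: roazgiptenu
surface: roazgiptenu


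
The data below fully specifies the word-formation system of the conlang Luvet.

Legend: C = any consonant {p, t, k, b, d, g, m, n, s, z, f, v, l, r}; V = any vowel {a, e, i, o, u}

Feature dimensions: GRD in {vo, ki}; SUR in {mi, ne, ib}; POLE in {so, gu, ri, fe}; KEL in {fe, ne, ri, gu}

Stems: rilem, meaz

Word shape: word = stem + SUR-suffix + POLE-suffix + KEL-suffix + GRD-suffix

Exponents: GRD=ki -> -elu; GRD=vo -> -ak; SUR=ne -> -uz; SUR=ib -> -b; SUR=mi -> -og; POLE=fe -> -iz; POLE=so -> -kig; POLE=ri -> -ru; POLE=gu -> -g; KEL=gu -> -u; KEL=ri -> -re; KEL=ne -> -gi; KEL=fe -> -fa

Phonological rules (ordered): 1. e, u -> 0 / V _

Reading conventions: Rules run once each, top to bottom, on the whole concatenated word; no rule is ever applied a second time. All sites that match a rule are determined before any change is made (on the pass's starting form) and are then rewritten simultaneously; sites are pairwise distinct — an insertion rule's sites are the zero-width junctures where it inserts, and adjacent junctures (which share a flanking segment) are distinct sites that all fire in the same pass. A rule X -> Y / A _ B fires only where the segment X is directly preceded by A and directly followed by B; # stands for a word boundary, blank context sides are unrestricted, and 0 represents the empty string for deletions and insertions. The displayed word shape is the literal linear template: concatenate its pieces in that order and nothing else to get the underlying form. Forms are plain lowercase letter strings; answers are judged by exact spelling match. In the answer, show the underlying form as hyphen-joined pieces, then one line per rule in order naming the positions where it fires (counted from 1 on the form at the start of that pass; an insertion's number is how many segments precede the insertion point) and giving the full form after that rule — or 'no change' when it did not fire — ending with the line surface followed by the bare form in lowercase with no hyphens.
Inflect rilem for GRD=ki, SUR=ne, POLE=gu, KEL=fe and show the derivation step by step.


underlying: rilem-uz-g-fa-elu
1. e, u -> 0 / V _: fires at position(s) 11: rilemuzgfalu
surface: rilemuzgfalu


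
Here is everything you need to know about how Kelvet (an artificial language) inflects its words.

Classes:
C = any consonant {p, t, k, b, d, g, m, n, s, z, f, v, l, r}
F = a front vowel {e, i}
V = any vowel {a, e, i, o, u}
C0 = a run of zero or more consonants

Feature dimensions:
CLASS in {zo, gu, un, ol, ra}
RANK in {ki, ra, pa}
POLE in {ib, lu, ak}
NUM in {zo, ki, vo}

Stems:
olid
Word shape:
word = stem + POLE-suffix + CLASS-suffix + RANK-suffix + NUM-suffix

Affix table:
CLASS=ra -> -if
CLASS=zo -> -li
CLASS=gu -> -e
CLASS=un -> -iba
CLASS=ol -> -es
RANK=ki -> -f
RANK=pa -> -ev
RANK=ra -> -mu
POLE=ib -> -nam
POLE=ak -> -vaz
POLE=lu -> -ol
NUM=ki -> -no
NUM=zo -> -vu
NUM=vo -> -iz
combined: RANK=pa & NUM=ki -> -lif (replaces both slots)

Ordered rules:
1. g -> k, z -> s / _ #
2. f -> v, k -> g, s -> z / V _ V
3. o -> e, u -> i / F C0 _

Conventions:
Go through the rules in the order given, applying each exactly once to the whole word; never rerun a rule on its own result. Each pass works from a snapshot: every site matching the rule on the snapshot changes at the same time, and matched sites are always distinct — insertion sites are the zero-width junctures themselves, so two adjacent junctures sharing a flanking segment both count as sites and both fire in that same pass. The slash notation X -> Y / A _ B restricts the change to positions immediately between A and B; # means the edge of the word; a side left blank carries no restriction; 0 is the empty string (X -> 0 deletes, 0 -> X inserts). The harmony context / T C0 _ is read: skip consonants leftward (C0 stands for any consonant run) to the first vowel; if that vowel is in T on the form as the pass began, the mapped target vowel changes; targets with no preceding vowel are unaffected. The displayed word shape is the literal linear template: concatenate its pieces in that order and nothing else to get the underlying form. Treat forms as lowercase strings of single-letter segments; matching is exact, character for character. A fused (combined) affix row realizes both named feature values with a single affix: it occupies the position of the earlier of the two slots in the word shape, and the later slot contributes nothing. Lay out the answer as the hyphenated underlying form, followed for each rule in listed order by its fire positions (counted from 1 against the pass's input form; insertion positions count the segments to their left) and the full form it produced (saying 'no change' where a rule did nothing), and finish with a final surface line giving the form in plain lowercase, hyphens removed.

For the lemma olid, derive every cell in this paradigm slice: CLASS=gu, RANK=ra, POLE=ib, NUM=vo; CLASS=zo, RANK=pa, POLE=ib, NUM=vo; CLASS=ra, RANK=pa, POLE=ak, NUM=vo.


cell CLASS=gu, RANK=ra, POLE=ib, NUM=vo:
underlying: olid-nam-e-mu-iz
1. g -> k, z -> s / _ #: fires at position(s) 12: olidnamemuis
2. f -> v, k -> g, s -> z / V _ V: no change
3. o -> e, u -> i / F C0 _: fires at position(s) 10: olidnamemiis
surface: olidnamemiis

cell CLASS=zo, RANK=pa, POLE=ib, NUM=vo:
underlying: olid-nam-li-ev-iz
1. g -> k, z -> s / _ #: fires at position(s) 13: olidnamlievis
2. f -> v, k -> g, s -> z / V _ V: no change
3. o -> e, u -> i / F C0 _: no change
surface: olidnamlievis

cell CLASS=ra, RANK=pa, POLE=ak, NUM=vo:
underlying: olid-vaz-if-ev-iz
1. g -> k, z -> s / _ #: fires at position(s) 13: olidvazifevis
2. f -> v, k -> g, s -> z / V _ V: fires at position(s) 9: olidvazivevis
3. o -> e, u -> i / F C0 _: no change
surface: olidvazivevis


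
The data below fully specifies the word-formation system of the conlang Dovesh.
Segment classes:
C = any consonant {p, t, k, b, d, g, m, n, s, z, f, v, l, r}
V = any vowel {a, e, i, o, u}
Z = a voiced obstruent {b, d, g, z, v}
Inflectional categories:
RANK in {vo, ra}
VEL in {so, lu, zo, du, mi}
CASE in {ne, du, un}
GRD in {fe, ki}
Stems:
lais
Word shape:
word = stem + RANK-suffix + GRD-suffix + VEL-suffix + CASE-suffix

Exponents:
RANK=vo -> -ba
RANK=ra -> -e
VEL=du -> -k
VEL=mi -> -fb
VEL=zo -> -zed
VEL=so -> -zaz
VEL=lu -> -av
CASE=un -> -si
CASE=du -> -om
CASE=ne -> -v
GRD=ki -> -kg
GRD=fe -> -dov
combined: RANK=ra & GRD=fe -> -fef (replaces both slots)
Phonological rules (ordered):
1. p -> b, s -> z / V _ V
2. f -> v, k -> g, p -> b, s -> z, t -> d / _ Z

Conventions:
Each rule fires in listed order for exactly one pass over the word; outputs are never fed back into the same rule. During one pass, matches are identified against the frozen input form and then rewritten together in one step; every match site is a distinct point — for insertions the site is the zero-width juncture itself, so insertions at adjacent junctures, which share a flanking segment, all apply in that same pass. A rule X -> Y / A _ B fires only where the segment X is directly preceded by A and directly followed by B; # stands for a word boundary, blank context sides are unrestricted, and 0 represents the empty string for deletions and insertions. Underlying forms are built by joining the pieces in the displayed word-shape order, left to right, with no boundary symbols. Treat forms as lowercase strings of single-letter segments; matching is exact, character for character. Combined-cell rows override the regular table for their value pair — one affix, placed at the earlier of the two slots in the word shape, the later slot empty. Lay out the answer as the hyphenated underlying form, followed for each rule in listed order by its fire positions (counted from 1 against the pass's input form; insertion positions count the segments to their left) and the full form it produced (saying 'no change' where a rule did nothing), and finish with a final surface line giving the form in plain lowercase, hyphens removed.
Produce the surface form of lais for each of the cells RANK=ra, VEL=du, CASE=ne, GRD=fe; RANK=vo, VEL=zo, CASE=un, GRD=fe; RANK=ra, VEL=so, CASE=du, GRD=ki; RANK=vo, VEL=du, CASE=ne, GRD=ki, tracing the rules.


cell RANK=ra, VEL=du, CASE=ne, GRD=fe:
underlying: lais-fef-k-v
1. p -> b, s -> z / V _ V: no change
2. f -> v, k -> g, p -> b, s -> z, t -> d / _ Z: fires at position(s) 8: laisfefgv
surface: laisfefgv

cell RANK=vo, VEL=zo, CASE=un, GRD=fe:
underlying: lais-ba-dov-zed-si
1. p -> b, s -> z / V _ V: no change
2. f -> v, k -> g, p -> b, s -> z, t -> d / _ Z: fires at position(s) 4: laizbadovzedsi
surface: laizbadovzedsi

cell RANK=ra, VEL=so, CASE=du, GRD=ki:
underlying: lais-e-kg-zaz-om
1. p -> b, s -> z / V _ V: fires at position(s) 4: laizekgzazom
2. f -> v, k -> g, p -> b, s -> z, t -> d / _ Z: fires at position(s) 6: laizeggzazom
surface: laizeggzazom

cell RANK=vo, VEL=du, CASE=ne, GRD=ki:
underlying: lais-ba-kg-k-v
1. p -> b, s -> z / V _ V: no change
2. f -> v, k -> g, p -> b, s -> z, t -> d / _ Z: fires at position(s) 4, 7, 9: laizbagggv
surface: laizbagggv


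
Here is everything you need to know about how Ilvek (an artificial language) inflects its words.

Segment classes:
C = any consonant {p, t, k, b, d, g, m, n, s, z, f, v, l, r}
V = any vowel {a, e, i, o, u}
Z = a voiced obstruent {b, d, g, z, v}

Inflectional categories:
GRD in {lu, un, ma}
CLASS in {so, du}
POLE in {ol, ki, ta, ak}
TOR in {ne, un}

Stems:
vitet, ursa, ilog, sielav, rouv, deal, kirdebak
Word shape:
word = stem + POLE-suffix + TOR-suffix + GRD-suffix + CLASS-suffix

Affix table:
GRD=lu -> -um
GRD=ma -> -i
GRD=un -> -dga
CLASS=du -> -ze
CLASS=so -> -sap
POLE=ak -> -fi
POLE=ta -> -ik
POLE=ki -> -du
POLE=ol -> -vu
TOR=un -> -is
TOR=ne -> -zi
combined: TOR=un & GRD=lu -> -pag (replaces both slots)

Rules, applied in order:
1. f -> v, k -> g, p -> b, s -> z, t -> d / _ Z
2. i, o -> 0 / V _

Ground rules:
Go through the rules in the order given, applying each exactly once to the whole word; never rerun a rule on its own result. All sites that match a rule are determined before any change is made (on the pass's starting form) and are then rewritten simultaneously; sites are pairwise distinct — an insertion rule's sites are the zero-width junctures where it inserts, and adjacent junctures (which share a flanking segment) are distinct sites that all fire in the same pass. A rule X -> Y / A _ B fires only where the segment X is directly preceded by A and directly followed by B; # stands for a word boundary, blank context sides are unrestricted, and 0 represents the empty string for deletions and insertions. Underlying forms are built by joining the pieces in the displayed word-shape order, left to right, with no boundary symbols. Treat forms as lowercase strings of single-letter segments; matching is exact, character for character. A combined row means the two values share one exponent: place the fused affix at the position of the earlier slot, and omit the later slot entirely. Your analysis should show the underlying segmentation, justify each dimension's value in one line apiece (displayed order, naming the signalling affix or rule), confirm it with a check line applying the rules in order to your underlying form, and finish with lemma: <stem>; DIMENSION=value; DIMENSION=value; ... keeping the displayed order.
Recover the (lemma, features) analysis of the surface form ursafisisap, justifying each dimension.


underlying: ursa-fi-is-i-sap
GRD=ma - signalled by the affix -i
CLASS=so - signalled by the affix -sap
POLE=ak - signalled by the affix -fi
TOR=un - signalled by the affix -is
check: ursafiisisap -> ursafiisisap -> ursafisisap
lemma: ursa; GRD=ma; CLASS=so; POLE=ak; TOR=un


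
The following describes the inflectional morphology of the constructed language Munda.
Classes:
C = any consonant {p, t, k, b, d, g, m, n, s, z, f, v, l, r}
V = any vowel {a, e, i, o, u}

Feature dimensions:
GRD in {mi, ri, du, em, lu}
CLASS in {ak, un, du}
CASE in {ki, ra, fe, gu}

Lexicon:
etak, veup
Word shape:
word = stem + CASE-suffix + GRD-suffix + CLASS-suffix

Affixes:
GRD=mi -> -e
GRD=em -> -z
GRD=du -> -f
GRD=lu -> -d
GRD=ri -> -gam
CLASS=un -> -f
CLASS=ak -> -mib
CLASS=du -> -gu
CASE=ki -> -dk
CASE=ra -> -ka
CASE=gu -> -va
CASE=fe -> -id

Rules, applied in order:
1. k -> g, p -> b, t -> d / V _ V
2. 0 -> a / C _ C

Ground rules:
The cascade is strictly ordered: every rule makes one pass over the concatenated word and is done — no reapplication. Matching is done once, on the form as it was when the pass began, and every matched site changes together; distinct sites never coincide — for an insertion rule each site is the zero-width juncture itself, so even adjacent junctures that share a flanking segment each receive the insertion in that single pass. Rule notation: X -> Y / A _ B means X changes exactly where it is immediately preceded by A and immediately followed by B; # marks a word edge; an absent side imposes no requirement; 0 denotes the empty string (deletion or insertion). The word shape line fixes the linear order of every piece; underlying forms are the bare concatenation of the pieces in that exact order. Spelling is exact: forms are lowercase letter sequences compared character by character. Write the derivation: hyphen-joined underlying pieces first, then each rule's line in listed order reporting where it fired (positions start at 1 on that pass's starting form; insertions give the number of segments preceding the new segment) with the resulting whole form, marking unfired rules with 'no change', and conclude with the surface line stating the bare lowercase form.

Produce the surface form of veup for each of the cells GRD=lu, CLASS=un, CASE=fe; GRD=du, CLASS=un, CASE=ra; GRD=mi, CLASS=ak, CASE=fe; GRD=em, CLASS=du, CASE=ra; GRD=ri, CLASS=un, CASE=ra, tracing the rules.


cell GRD=lu, CLASS=un, CASE=fe:
underlying: veup-id-d-f
1. k -> g, p -> b, t -> d / V _ V: fires at position(s) 4: veubiddf
2. 0 -> a / C _ C: inserts after position(s) 6, 7: veubidadaf
surface: veubidadaf

cell GRD=du, CLASS=un, CASE=ra:
underlying: veup-ka-f-f
1. k -> g, p -> b, t -> d / V _ V: no change
2. 0 -> a / C _ C: inserts after position(s) 4, 7: veupakafaf
surface: veupakafaf

cell GRD=mi, CLASS=ak, CASE=fe:
underlying: veup-id-e-mib
1. k -> g, p -> b, t -> d / V _ V: fires at position(s) 4: veubidemib
2. 0 -> a / C _ C: no change
surface: veubidemib

cell GRD=em, CLASS=du, CASE=ra:
underlying: veup-ka-z-gu
1. k -> g, p -> b, t -> d / V _ V: no change
2. 0 -> a / C _ C: inserts after position(s) 4, 7: veupakazagu
surface: veupakazagu

cell GRD=ri, CLASS=un, CASE=ra:
underlying: veup-ka-gam-f
1. k -> g, p -> b, t -> d / V _ V: no change
2. 0 -> a / C _ C: inserts after position(s) 4, 9: veupakagamaf
surface: veupakagamaf


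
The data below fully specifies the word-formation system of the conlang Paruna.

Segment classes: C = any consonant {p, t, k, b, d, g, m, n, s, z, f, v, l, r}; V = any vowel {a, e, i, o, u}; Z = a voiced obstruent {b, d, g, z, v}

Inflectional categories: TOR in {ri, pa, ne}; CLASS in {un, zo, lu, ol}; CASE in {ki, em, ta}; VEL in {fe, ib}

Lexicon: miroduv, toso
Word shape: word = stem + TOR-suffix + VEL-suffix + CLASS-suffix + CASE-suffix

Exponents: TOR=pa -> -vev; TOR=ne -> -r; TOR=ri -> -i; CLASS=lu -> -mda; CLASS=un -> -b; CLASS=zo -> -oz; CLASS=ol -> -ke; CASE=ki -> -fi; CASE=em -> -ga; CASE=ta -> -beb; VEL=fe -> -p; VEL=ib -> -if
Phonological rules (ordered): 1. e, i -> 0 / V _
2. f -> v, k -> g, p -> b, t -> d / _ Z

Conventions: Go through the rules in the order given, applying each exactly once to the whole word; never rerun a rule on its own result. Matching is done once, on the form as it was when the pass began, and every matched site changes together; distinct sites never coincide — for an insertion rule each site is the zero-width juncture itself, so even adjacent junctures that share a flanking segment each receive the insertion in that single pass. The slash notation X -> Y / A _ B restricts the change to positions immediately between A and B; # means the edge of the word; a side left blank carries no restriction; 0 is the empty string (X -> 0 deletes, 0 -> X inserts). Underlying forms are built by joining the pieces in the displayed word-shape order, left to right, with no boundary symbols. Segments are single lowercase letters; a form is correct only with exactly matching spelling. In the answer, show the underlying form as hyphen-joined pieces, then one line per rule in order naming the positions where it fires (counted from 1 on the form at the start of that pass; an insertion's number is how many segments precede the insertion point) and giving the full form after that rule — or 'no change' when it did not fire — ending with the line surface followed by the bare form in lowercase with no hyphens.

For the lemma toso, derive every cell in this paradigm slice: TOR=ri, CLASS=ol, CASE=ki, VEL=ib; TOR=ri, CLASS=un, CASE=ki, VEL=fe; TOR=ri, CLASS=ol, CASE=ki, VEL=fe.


cell TOR=ri, CLASS=ol, CASE=ki, VEL=ib:
underlying: toso-i-if-ke-fi
1. e, i -> 0 / V _: fires at position(s) 5, 6: tosofkefi
2. f -> v, k -> g, p -> b, t -> d / _ Z: no change
surface: tosofkefi

cell TOR=ri, CLASS=un, CASE=ki, VEL=fe:
underlying: toso-i-p-b-fi
1. e, i -> 0 / V _: fires at position(s) 5: tosopbfi
2. f -> v, k -> g, p -> b, t -> d / _ Z: fires at position(s) 5: tosobbfi
surface: tosobbfi

cell TOR=ri, CLASS=ol, CASE=ki, VEL=fe:
underlying: toso-i-p-ke-fi
1. e, i -> 0 / V _: fires at position(s) 5: tosopkefi
2. f -> v, k -> g, p -> b, t -> d / _ Z: no change
surface: tosopkefi


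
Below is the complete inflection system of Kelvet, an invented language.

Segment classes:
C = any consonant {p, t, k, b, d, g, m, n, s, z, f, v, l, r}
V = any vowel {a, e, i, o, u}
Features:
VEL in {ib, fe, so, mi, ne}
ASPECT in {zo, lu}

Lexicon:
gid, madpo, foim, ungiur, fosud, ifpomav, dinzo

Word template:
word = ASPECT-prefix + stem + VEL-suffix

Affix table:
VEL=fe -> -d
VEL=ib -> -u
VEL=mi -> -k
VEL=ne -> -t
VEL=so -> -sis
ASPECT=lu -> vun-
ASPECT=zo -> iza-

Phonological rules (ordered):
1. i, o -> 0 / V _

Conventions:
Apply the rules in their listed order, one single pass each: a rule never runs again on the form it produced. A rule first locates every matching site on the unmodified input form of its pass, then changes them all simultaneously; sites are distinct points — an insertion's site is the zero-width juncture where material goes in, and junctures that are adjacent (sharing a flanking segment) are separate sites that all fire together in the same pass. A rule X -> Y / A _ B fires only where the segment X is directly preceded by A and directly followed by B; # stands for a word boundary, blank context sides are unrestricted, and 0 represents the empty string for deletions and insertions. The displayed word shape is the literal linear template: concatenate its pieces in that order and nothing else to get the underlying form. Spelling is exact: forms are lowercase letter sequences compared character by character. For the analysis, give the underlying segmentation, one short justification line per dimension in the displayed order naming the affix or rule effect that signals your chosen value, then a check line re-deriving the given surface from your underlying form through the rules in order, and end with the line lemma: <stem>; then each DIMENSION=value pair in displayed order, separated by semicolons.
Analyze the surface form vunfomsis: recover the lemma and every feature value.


underlying: vun-foim-sis
VEL=so - signalled by the affix -sis
ASPECT=lu - signalled by the affix vun-
check: vunfoimsis -> vunfomsis
lemma: foim; VEL=so; ASPECT=lu


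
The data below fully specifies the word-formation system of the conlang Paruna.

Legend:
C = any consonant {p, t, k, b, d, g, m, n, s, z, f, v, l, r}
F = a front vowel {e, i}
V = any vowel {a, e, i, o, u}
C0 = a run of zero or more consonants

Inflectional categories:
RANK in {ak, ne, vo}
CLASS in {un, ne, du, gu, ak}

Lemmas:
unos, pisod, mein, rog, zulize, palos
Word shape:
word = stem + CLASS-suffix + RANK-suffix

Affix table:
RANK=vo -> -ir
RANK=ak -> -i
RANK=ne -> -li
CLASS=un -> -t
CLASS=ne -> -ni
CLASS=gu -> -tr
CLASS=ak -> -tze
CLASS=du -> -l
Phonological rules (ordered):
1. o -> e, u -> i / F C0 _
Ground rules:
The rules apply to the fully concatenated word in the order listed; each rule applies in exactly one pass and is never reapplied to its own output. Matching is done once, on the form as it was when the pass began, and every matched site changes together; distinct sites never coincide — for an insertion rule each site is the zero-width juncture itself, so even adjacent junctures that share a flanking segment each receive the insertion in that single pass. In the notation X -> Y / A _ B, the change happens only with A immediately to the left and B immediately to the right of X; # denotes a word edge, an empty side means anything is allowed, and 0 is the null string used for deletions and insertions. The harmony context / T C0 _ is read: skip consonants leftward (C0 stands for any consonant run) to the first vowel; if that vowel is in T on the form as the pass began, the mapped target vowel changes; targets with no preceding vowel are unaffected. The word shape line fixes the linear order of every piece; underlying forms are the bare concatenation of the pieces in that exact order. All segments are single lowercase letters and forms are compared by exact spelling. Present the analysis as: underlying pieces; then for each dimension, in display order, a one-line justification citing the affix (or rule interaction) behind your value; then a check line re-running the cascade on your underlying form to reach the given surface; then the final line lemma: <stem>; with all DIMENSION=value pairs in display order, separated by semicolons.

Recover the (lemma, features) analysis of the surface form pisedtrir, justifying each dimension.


underlying: pisod-tr-ir
RANK=vo - signalled by the affix -ir
CLASS=gu - signalled by the affix -tr
check: pisodtrir -> pisedtrir
lemma: pisod; RANK=vo; CLASS=gu


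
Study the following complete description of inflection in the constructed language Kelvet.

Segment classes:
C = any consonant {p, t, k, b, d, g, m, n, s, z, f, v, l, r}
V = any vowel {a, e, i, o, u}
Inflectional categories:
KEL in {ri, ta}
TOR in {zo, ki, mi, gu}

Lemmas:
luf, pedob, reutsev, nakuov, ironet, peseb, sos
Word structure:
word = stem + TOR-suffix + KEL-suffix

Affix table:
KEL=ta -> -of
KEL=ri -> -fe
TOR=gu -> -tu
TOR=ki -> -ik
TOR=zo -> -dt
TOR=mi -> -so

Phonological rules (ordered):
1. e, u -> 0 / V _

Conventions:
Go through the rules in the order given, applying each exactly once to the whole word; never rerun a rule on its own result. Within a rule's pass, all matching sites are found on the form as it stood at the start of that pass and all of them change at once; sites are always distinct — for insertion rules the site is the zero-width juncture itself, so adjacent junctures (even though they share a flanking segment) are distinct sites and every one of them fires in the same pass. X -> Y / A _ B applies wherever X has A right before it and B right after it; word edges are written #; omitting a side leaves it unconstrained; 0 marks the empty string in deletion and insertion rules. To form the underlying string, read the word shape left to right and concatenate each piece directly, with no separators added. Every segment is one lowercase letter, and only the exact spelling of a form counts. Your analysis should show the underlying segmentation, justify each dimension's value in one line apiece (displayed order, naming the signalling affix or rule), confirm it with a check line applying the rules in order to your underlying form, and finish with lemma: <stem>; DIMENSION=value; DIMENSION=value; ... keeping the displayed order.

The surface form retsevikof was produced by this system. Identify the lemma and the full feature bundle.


underlying: reutsev-ik-of
KEL=ta - signalled by the affix -of
TOR=ki - signalled by the affix -ik
check: reutsevikof -> retsevikof
lemma: reutsev; KEL=ta; TOR=ki


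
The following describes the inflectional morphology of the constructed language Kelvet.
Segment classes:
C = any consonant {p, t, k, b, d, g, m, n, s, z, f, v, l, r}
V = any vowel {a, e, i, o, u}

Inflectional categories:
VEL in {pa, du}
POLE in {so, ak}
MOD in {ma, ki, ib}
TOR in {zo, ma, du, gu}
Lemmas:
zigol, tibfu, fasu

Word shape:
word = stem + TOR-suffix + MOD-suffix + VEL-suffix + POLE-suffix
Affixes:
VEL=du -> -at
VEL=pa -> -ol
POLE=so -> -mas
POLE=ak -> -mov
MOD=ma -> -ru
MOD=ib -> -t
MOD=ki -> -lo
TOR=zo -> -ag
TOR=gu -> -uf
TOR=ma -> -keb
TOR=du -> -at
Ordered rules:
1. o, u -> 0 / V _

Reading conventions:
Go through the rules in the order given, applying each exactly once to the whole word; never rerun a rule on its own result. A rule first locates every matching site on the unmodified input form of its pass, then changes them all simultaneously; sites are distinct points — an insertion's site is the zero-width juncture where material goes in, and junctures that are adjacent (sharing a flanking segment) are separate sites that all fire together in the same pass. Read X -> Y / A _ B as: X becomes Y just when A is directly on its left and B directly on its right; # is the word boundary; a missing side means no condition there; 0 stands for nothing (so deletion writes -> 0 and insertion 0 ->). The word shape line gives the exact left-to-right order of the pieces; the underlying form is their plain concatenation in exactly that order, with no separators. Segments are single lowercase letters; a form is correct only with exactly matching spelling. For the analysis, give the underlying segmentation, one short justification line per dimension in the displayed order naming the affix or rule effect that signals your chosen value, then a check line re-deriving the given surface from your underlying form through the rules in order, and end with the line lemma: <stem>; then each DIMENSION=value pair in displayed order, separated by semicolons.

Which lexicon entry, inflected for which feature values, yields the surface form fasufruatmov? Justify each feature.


underlying: fasu-uf-ru-at-mov
VEL=du - signalled by the affix -at
POLE=ak - signalled by the affix -mov
MOD=ma - signalled by the affix -ru
TOR=gu - signalled by the affix -uf
check: fasuufruatmov -> fasufruatmov
lemma: fasu; VEL=du; POLE=ak; MOD=ma; TOR=gu


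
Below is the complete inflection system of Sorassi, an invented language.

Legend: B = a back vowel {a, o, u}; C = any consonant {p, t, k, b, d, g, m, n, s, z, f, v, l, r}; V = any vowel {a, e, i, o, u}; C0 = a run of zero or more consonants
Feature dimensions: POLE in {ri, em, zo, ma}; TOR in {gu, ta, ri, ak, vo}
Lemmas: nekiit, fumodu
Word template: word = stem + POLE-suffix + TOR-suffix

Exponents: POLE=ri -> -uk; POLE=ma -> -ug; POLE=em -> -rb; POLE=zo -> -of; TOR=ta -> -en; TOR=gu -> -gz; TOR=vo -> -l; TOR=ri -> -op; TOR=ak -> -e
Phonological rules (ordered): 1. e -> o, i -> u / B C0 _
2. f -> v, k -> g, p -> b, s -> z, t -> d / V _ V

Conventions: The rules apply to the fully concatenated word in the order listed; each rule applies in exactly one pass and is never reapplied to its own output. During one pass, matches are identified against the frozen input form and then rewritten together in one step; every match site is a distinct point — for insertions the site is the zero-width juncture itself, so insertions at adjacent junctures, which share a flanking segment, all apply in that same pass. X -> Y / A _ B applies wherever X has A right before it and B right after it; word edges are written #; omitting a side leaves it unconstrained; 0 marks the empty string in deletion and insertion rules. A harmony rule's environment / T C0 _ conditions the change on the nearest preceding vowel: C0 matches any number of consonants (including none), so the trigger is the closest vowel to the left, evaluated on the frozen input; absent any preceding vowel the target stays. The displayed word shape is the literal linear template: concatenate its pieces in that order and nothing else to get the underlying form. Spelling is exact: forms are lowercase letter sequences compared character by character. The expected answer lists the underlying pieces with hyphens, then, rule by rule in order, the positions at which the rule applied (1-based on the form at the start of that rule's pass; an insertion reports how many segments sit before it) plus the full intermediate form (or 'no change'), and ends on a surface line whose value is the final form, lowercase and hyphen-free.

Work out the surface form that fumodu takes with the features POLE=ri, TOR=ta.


underlying: fumodu-uk-en
1. e -> o, i -> u / B C0 _: fires at position(s) 9: fumoduukon
2. f -> v, k -> g, p -> b, s -> z, t -> d / V _ V: fires at position(s) 8: fumoduugon
surface: fumoduugon


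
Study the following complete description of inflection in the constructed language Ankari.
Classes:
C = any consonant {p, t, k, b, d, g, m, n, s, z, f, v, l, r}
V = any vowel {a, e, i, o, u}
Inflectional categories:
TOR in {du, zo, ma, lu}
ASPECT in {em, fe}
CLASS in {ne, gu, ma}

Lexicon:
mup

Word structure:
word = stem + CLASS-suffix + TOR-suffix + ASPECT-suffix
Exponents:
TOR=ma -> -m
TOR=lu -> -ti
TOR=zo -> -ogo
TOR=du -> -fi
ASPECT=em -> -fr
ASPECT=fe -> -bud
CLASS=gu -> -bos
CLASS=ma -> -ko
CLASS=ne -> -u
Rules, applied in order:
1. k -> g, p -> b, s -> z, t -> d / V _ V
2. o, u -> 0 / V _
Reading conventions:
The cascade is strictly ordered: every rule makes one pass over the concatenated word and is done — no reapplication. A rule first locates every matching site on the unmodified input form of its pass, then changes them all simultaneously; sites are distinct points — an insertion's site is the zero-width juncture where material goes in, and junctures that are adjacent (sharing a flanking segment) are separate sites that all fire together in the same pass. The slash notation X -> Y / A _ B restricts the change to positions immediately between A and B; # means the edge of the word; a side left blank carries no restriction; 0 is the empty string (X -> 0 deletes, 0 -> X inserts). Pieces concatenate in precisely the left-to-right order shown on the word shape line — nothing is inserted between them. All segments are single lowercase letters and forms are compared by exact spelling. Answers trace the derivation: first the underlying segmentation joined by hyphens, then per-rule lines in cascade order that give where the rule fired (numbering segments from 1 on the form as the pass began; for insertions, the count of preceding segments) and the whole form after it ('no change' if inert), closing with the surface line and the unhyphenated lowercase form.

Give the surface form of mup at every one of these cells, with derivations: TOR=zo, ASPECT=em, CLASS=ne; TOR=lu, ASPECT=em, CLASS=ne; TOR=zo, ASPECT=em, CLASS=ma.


cell TOR=zo, ASPECT=em, CLASS=ne:
underlying: mup-u-ogo-fr
1. k -> g, p -> b, s -> z, t -> d / V _ V: fires at position(s) 3: mubuogofr
2. o, u -> 0 / V _: fires at position(s) 5: mubugofr
surface: mubugofr

cell TOR=lu, ASPECT=em, CLASS=ne:
underlying: mup-u-ti-fr
1. k -> g, p -> b, s -> z, t -> d / V _ V: fires at position(s) 3, 5: mubudifr
2. o, u -> 0 / V _: no change
surface: mubudifr

cell TOR=zo, ASPECT=em, CLASS=ma:
underlying: mup-ko-ogo-fr
1. k -> g, p -> b, s -> z, t -> d / V _ V: no change
2. o, u -> 0 / V _: fires at position(s) 6: mupkogofr
surface: mupkogofr
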